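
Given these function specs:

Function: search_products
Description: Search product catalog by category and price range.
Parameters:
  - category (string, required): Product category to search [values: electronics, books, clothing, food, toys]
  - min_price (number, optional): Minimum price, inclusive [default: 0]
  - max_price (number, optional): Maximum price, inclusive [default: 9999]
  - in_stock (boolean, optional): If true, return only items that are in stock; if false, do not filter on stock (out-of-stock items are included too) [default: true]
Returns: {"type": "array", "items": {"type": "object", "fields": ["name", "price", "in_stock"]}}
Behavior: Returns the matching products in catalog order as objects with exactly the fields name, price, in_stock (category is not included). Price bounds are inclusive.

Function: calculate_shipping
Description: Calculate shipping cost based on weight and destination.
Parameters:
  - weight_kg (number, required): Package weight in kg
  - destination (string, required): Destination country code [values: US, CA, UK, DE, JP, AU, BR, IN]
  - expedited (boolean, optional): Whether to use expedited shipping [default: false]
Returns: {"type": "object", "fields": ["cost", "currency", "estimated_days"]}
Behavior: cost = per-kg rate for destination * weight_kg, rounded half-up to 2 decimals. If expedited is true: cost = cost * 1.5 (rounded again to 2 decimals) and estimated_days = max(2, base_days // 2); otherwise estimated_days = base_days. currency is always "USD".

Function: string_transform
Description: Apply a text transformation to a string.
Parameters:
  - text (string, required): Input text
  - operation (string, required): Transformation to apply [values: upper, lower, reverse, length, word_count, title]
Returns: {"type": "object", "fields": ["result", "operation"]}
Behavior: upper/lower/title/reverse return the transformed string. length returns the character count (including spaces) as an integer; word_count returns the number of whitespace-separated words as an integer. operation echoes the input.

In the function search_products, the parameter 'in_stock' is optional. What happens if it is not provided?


The search_products spec declares:
  - in_stock (boolean, optional): If true, return only items that are in stock; if false, do not filter on stock (out-of-stock items are included too) [default: true]
It defaults to true


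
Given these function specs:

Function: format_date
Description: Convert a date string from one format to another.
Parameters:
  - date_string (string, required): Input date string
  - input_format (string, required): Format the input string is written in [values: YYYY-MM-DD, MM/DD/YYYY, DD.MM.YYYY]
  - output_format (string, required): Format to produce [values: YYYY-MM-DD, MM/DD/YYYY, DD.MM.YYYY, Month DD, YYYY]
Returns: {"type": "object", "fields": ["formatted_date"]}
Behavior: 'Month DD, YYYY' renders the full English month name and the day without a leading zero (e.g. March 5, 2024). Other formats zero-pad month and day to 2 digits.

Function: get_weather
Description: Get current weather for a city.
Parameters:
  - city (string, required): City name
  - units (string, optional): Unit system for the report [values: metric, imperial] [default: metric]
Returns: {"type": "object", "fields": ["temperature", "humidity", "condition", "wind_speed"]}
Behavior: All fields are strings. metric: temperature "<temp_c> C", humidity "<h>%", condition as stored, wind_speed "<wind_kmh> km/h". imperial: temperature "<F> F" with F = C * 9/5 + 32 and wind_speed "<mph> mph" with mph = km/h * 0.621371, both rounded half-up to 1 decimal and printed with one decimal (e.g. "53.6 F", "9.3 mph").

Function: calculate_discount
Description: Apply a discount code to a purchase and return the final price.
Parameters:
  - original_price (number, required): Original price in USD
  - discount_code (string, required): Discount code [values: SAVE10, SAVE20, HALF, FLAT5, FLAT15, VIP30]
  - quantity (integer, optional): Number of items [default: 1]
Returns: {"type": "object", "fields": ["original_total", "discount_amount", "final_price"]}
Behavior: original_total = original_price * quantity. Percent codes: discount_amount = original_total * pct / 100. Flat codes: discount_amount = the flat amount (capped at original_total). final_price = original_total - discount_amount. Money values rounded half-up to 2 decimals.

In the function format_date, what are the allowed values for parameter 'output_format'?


The format_date spec declares:
  - output_format (string, required): Format to produce [values: YYYY-MM-DD, MM/DD/YYYY, DD.MM.YYYY, Month DD, YYYY]
Allowed values:
YYYY-MM-DD, MM/DD/YYYY, DD.MM.YYYY, Month DD, YYYY


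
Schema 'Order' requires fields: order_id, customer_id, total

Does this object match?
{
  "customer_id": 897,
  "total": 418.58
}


Checking required fields...
Missing: order_id
Invalid - missing required field 'order_id'


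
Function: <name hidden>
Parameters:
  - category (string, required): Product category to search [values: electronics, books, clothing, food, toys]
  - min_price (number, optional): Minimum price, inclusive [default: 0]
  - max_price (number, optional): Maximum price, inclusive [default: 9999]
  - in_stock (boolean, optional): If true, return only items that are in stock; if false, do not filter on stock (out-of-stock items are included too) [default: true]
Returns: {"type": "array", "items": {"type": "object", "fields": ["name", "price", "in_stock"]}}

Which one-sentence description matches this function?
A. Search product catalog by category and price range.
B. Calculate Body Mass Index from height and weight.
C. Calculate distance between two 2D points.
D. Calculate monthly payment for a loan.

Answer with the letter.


Parameters category, min_price, max_price, in_stock and return "array" fit: Search product catalog by category and price range.
A


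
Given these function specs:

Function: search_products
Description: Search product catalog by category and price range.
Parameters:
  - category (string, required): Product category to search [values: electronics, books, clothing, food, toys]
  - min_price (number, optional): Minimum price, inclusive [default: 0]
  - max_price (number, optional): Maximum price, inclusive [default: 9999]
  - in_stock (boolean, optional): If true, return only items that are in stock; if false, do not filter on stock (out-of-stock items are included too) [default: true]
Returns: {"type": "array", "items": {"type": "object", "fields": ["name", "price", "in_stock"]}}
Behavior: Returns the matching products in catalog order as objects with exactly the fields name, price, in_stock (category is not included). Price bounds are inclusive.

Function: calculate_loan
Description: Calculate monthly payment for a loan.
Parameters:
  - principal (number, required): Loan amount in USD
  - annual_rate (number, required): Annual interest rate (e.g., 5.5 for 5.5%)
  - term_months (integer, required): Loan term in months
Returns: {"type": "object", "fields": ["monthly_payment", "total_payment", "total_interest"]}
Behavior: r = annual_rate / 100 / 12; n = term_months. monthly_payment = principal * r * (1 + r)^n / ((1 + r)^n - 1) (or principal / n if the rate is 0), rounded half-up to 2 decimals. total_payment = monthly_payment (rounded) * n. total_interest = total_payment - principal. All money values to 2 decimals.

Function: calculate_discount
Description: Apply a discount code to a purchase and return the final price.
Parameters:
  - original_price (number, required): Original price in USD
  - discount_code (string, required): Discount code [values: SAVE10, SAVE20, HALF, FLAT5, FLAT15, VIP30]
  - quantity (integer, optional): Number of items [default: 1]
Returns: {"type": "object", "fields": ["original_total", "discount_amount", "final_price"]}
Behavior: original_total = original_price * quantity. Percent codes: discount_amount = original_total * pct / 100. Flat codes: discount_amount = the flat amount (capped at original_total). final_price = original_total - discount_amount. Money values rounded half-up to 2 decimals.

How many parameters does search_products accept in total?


Parameters of search_products: category (required), min_price (optional), max_price (optional), in_stock (optional)
Total:
4


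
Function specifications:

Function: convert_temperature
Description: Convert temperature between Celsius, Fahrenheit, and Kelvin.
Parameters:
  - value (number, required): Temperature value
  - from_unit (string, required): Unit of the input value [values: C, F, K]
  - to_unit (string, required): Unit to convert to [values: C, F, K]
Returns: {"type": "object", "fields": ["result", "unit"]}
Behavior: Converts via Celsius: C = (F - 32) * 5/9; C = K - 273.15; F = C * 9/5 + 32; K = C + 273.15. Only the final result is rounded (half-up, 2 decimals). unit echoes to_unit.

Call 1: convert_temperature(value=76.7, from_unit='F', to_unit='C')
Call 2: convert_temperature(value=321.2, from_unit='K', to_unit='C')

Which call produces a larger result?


Call 1:
  To C: (76.7 - 32) * 5/9 = 24.833333
  Target is C: 24.833333
  Round to 2 decimals: 24.83
  -> 24.83 C
Call 2:
  To C: 321.2 - 273.15 = 48.05
  Target is C: 48.05
  Round to 2 decimals: 48.05
  -> 48.05 C
Call 2 (48.05 C)


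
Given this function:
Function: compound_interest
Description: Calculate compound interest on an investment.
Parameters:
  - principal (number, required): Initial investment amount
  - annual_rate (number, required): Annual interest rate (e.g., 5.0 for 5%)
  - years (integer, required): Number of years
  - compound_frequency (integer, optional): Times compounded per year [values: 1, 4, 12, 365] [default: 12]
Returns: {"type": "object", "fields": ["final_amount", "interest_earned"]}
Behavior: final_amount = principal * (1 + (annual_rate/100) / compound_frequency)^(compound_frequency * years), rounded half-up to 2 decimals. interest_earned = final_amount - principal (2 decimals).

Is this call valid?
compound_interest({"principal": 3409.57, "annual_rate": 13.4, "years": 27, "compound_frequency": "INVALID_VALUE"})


Checking parameter values...
Parameter 'compound_frequency' has value 'INVALID_VALUE' not in allowed: 1, 4, 12, 365
Invalid - 'compound_frequency' must be one of 1, 4, 12, 365


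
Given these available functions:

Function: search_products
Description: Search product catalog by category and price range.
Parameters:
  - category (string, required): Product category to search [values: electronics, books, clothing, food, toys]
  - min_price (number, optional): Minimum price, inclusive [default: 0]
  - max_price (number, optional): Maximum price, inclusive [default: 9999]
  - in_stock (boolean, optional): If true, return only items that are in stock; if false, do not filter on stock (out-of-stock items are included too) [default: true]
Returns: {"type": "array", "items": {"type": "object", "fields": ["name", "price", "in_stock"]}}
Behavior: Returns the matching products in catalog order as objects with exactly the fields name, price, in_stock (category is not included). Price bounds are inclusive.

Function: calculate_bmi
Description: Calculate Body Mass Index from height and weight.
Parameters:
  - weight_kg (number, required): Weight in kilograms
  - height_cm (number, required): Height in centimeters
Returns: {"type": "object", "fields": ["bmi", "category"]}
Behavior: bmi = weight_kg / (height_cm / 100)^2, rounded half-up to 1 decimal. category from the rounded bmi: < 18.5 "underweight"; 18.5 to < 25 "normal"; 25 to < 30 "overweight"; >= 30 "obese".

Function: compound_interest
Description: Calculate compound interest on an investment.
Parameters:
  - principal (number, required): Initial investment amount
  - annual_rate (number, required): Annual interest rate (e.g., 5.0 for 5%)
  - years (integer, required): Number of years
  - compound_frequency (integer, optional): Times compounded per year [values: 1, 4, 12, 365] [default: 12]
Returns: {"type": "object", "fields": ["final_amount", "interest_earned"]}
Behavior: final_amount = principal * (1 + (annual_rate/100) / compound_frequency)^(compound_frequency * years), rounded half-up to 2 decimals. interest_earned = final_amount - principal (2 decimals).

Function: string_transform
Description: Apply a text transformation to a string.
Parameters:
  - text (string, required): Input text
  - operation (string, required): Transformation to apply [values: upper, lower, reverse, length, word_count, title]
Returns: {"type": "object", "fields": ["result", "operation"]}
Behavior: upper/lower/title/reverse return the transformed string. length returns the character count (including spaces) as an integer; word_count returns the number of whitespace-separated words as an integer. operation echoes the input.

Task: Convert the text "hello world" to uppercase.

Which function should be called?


The task needs a function whose description is: Apply a text transformation to a string.
string_transform


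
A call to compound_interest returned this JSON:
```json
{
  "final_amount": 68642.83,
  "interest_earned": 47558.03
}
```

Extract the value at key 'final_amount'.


68642.83


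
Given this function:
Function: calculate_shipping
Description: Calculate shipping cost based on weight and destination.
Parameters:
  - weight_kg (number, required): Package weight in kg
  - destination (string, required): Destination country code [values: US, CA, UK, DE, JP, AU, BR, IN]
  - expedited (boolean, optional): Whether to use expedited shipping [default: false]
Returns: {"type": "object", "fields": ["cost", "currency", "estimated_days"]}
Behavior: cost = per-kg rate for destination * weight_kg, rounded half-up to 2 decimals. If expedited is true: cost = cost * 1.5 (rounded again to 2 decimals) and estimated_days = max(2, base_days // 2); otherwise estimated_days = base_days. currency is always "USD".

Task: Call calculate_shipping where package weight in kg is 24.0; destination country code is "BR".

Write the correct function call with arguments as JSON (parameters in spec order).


Mapping each described value to its parameter name:
  'Package weight in kg' -> weight_kg = 24.0
  'Destination country code' -> destination = "BR"
calculate_shipping({"weight_kg": 24.0, "destination": "BR"})


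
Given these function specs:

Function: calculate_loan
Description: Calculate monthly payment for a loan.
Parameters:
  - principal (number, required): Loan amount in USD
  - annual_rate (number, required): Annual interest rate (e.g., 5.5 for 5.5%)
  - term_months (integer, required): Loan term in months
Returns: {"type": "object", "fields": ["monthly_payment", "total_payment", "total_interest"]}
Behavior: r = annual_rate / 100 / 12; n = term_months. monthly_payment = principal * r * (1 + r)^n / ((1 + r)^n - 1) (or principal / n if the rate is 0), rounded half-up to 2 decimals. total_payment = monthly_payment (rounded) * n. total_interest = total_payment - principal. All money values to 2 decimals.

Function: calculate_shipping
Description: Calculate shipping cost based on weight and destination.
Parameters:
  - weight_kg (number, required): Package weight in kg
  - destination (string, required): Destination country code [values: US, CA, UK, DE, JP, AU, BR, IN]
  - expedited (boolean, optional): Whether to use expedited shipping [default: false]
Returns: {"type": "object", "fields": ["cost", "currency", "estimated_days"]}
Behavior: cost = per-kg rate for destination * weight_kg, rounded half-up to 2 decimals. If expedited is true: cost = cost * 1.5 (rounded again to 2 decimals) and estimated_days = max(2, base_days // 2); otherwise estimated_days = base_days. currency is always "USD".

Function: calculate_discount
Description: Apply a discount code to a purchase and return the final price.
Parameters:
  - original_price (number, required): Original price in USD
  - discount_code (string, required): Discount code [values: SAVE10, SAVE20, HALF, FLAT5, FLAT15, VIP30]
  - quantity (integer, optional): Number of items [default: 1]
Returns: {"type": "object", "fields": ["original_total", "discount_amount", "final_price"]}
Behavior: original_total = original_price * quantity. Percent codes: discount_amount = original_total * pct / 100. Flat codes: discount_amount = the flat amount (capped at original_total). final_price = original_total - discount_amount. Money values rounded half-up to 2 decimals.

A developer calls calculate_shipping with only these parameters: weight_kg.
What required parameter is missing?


Required parameters: weight_kg, destination
Provided: weight_kg
Missing: destination
destination


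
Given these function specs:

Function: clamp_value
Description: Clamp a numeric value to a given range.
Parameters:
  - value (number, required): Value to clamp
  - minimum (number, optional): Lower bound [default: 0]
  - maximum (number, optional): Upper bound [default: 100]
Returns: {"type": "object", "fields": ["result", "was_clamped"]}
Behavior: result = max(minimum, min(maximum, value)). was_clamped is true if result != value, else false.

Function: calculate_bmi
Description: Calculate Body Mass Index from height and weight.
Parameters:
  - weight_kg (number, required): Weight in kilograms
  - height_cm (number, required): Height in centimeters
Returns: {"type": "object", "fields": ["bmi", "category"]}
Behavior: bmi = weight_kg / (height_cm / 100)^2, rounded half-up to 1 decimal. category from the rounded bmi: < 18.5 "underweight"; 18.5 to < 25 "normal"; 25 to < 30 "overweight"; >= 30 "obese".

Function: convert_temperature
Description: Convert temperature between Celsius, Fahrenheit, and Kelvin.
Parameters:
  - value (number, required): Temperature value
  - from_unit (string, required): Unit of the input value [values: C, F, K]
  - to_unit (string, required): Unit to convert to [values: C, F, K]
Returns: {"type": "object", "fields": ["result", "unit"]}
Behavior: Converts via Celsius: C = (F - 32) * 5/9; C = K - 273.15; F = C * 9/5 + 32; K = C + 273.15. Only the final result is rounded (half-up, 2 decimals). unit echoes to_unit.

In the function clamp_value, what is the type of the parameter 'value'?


The clamp_value spec declares:
  - value (number, required): Value to clamp
Type:
number


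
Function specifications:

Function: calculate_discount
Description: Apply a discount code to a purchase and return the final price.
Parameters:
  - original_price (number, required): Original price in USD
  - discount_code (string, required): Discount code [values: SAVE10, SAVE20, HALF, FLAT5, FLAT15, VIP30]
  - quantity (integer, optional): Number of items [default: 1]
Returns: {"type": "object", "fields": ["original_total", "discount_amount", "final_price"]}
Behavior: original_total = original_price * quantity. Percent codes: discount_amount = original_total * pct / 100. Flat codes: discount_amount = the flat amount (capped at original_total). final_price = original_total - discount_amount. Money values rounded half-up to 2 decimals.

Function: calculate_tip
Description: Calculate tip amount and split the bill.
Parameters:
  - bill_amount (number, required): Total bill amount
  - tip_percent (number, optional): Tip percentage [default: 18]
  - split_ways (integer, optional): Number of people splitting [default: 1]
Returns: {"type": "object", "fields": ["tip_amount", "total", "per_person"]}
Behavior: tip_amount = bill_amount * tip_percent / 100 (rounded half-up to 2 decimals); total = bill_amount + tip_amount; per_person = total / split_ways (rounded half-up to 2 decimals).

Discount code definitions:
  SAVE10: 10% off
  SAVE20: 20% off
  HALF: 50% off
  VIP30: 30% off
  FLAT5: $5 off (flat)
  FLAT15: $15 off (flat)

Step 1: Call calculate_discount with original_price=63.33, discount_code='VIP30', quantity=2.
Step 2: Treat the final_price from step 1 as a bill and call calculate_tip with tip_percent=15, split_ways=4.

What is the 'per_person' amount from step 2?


Step 1: calculate_discount(original_price=63.33, discount_code=VIP30, quantity=2)
  original_total = 63.33 * 2 = 126.66
  VIP30 = 30% off: discount_amount = 126.66 * 30/100 = 37.998 -> 38.00
  final_price = 126.66 - 38.00 = 88.66
  -> final_price = 88.66
Step 2: calculate_tip(bill_amount=88.66, tip_percent=15, split_ways=4)
  tip_amount = 88.66 * 15/100 = 13.299 -> 13.30
  total = 88.66 + 13.30 = 101.96
  per_person = 101.96 / 4 = 25.49 -> 25.49
  -> per_person = 25.49
$25.49


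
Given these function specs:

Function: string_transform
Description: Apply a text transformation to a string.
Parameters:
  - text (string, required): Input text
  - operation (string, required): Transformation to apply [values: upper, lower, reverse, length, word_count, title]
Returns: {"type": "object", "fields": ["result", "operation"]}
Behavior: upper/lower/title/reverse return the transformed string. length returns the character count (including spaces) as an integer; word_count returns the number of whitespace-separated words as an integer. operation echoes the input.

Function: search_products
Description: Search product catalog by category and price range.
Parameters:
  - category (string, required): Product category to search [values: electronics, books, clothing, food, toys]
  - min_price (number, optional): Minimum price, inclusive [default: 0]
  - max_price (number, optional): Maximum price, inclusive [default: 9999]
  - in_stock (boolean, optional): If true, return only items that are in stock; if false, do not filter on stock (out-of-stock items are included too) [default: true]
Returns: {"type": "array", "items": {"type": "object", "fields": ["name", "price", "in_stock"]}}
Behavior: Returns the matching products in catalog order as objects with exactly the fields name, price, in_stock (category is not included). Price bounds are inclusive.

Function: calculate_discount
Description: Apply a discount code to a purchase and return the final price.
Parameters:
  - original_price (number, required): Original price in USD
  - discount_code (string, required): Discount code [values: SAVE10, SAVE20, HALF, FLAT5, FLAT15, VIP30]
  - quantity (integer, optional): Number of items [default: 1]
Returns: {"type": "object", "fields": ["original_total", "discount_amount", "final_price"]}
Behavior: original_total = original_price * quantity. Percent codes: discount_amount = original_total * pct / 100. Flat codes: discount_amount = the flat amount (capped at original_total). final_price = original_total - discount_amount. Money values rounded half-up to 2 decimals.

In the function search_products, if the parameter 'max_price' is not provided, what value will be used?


The search_products spec declares:
  - max_price (number, optional): Maximum price, inclusive [default: 9999]
Default:
9999


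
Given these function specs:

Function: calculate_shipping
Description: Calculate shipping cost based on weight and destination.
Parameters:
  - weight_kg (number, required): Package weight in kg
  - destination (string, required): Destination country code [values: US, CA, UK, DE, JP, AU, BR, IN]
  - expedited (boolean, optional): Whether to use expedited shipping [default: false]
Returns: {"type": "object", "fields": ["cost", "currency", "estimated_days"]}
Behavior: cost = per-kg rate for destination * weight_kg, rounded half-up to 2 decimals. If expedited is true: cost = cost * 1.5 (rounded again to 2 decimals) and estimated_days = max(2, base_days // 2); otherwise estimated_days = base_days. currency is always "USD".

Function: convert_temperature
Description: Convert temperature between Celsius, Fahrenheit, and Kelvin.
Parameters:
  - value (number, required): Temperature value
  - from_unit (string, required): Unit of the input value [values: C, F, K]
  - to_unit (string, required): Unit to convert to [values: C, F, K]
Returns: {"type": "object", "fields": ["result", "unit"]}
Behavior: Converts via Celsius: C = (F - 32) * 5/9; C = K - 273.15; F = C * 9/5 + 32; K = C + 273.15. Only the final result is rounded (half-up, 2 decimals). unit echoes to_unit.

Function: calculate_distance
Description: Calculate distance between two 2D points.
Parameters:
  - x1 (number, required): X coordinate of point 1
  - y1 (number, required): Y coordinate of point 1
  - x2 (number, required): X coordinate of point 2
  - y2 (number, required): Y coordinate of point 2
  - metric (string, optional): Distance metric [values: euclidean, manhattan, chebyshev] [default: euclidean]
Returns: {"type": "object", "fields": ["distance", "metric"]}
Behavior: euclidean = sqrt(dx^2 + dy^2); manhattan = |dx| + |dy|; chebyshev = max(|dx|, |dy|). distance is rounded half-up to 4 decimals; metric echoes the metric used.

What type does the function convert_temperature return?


The convert_temperature spec declares Returns: {"type": "object", "fields": ["result", "unit"]}
Type:
object


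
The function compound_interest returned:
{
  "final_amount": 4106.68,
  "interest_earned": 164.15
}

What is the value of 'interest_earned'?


164.15


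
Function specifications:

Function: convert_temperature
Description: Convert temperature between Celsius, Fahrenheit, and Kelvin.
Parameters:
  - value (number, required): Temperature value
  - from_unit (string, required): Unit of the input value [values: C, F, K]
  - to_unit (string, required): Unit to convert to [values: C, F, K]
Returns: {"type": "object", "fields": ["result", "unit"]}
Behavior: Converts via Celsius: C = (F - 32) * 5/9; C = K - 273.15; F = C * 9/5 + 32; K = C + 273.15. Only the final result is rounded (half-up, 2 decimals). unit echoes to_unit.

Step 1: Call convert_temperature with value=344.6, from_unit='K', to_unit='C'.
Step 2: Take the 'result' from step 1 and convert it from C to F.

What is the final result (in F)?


Step 1: convert_temperature(value=344.6, from_unit=K, to_unit=C)
  To C: 344.6 - 273.15 = 71.45
  Target is C: 71.45
  Round to 2 decimals: 71.45
  -> result = 71.45 C
Step 2: convert_temperature(value=71.45, from_unit=C, to_unit=F)
  Input already in C: 71.45
  To F: 71.45 * 9/5 + 32 = 160.61
  Round to 2 decimals: 160.61
  -> result = 160.61 F
160.61 F


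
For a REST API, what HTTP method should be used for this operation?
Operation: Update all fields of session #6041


GET = read, POST = create, PUT = update/replace, DELETE = remove
This operation is an update/replace.
PUT


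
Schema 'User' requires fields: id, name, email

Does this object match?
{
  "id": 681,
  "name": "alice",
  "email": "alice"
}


Checking required fields... All present.
Valid - all required fields present


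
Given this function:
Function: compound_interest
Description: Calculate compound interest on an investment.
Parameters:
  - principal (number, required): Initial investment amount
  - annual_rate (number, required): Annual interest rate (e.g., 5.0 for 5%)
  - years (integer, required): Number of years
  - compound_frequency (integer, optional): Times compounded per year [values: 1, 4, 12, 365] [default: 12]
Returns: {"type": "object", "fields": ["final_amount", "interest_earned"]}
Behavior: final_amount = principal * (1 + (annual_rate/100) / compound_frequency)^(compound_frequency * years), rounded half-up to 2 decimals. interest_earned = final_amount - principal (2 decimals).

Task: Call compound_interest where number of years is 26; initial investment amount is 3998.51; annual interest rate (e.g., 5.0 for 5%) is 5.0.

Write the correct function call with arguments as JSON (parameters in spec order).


Mapping each described value to its parameter name:
  'Number of years' -> years = 26
  'Initial investment amount' -> principal = 3998.51
  'Annual interest rate (e.g., 5.0 for 5%)' -> annual_rate = 5.0
compound_interest({"principal": 3998.51, "annual_rate": 5.0, "years": 26})


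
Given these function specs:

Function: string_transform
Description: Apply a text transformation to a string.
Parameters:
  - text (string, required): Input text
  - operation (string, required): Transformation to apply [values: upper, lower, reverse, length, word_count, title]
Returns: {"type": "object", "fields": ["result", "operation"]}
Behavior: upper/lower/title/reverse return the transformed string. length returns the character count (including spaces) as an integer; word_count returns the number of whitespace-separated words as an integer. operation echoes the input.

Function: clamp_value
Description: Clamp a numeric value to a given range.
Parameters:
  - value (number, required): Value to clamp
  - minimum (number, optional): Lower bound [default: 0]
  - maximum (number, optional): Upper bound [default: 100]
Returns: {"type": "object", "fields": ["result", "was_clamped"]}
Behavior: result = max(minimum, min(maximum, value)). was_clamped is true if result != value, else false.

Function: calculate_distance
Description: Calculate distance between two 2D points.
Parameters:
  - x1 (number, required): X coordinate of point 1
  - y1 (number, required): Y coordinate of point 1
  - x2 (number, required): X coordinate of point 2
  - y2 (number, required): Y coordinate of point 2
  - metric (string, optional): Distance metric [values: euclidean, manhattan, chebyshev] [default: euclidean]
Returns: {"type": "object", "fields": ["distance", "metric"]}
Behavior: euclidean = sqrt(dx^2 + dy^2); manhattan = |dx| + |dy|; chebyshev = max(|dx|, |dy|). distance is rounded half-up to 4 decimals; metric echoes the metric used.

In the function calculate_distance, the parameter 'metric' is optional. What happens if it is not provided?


The calculate_distance spec declares:
  - metric (string, optional): Distance metric [values: euclidean, manhattan, chebyshev] [default: euclidean]
It defaults to euclidean


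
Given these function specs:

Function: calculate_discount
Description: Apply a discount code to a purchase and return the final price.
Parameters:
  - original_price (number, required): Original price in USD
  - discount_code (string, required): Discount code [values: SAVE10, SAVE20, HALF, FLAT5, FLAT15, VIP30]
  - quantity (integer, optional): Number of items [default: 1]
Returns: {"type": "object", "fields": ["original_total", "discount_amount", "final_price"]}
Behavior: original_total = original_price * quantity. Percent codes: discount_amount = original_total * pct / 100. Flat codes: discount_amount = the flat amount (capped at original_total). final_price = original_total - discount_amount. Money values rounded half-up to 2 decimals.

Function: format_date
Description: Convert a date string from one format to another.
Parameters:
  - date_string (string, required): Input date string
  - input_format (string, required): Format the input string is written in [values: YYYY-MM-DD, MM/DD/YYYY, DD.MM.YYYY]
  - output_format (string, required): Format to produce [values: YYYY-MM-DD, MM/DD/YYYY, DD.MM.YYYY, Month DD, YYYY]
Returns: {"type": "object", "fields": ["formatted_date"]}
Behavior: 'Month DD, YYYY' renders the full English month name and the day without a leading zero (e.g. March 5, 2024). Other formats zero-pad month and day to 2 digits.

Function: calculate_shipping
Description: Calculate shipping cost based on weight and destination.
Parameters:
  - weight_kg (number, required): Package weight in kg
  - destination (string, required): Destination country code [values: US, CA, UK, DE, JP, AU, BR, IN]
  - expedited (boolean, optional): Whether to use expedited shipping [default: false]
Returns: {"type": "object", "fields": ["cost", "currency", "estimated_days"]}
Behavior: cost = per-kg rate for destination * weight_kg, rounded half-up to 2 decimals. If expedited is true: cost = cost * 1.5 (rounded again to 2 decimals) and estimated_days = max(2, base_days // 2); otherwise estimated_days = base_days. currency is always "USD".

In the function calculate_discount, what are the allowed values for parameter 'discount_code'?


The calculate_discount spec declares:
  - discount_code (string, required): Discount code [values: SAVE10, SAVE20, HALF, FLAT5, FLAT15, VIP30]
Allowed values:
SAVE10, SAVE20, HALF, FLAT5, FLAT15, VIP30


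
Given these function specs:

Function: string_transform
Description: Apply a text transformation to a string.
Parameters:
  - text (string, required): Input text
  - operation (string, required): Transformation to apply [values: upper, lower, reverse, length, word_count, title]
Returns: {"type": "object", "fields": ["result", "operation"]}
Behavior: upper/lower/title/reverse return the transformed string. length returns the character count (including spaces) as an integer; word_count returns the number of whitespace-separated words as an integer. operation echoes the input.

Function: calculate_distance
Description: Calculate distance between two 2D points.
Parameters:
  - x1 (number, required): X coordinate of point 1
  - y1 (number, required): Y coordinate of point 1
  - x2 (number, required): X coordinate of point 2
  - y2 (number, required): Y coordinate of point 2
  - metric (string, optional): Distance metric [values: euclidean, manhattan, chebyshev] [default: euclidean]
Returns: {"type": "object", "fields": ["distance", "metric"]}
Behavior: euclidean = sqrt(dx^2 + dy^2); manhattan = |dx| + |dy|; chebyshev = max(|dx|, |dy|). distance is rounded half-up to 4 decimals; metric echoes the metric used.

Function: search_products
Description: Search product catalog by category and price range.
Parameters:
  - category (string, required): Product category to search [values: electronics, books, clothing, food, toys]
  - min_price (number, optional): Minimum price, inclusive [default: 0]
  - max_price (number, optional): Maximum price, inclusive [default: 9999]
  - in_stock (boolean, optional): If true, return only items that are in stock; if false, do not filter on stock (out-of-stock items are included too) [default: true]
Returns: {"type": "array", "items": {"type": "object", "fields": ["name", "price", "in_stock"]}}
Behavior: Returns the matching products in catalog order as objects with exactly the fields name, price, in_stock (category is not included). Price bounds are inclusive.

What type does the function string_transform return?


The string_transform spec declares Returns: {"type": "object", "fields": ["result", "operation"]}
Type:
object


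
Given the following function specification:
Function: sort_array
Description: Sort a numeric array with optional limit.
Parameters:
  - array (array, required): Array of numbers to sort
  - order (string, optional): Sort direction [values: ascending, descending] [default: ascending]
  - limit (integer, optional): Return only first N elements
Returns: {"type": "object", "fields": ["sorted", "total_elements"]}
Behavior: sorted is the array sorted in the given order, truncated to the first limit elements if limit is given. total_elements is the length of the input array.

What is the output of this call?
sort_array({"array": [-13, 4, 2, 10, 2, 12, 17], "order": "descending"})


sorted descending: [17, 12, 10, 4, 2, 2, -13]
total_elements = len(input) = 7
Output:
{"sorted": [17, 12, 10, 4, 2, 2, -13], "total_elements": 7}


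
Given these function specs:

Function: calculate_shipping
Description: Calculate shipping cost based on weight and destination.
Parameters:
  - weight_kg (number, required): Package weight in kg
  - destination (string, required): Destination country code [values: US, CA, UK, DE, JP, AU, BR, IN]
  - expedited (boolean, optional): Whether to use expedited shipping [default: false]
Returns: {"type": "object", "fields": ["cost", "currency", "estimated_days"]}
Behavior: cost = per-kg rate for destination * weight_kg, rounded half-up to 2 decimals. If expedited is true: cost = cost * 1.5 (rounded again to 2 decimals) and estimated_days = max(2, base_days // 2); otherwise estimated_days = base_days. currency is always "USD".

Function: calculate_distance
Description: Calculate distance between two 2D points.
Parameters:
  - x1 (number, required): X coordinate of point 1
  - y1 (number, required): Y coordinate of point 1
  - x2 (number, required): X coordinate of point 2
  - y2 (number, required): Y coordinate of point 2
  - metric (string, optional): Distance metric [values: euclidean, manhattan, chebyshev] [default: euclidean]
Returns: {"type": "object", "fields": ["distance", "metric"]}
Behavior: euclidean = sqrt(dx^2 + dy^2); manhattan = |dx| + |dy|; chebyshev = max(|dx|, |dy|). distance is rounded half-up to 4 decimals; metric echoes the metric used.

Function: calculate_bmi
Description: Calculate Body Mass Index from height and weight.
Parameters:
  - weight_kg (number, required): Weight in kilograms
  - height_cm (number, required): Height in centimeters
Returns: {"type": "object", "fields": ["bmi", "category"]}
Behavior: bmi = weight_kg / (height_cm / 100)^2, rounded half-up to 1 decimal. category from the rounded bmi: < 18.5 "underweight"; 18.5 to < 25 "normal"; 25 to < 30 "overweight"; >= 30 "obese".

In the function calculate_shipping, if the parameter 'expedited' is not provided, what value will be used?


The calculate_shipping spec declares:
  - expedited (boolean, optional): Whether to use expedited shipping [default: false]
Default:
false


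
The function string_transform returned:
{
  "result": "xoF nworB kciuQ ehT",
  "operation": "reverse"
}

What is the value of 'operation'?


reverse


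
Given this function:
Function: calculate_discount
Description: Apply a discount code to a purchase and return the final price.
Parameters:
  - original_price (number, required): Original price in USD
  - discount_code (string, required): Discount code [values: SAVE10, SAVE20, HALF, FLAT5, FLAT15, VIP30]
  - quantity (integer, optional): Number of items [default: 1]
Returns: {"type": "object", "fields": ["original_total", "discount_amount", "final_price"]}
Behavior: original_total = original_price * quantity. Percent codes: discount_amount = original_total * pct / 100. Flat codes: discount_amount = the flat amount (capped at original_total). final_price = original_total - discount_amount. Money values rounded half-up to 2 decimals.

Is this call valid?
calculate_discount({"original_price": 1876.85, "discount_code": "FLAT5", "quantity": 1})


Checking all required parameters present and types match... All valid.
Valid


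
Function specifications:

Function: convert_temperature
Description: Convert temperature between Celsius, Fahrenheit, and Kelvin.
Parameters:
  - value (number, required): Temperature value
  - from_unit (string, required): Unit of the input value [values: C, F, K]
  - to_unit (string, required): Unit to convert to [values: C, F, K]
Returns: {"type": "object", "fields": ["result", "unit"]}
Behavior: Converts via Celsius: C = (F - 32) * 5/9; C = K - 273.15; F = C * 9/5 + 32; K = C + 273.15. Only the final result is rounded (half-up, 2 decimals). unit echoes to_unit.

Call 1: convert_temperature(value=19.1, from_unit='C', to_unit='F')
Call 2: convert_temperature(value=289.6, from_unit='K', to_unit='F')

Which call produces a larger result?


Call 1:
  Input already in C: 19.1
  To F: 19.1 * 9/5 + 32 = 66.38
  Round to 2 decimals: 66.38
  -> 66.38 F
Call 2:
  To C: 289.6 - 273.15 = 16.45
  To F: 16.45 * 9/5 + 32 = 61.61
  Round to 2 decimals: 61.61
  -> 61.61 F
Call 1 (66.38 F)


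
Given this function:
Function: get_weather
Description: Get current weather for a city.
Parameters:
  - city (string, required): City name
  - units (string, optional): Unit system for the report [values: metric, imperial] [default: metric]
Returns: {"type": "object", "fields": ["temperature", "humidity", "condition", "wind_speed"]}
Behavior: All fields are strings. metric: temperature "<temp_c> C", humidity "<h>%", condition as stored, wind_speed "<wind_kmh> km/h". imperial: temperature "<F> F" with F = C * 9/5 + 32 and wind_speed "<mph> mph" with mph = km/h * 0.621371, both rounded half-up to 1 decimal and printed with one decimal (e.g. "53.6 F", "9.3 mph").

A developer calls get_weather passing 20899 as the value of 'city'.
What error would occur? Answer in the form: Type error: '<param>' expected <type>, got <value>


Spec: 'city' is declared as string; 20899 is an integer.
Type error: 'city' expected string, got 20899


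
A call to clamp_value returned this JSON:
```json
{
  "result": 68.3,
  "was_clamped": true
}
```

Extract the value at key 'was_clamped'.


true


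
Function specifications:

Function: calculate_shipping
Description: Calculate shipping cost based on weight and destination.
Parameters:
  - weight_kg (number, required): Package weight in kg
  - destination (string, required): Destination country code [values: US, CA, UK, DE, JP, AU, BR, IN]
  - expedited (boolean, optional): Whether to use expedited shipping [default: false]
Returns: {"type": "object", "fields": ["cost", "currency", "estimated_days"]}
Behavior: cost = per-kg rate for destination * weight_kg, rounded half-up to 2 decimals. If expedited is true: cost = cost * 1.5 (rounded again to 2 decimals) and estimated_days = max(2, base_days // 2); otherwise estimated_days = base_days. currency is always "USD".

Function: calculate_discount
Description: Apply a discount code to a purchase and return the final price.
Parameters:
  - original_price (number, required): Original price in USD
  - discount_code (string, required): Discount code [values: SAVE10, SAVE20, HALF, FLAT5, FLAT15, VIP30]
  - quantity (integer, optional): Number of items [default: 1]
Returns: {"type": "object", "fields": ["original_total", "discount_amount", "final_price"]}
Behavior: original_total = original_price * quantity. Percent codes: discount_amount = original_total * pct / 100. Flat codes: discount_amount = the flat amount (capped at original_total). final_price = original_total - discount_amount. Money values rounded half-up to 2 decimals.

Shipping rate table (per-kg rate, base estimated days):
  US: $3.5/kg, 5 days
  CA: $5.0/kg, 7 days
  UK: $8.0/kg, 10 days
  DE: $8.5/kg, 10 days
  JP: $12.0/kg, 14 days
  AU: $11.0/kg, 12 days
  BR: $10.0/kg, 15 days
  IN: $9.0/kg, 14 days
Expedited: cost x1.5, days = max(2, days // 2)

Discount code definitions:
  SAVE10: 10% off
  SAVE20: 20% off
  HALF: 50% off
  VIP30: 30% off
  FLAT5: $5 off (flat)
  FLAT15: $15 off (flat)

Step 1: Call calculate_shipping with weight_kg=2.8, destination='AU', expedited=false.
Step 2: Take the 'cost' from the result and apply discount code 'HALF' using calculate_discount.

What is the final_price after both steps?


Step 1: calculate_shipping(weight_kg=2.8, destination=AU, expedited=false)
  Rate for AU: $11.0/kg, base 12 days
  cost = 11.0 * 2.8 = 30.8 -> 30.80
  expedited not set/false: estimated_days = 12
  -> cost = 30.80 USD
Step 2: calculate_discount(original_price=30.8, discount_code=HALF, quantity=1)
  original_total = 30.8 * 1 = 30.80
  HALF = 50% off: discount_amount = 30.80 * 50/100 = 15.4 -> 15.40
  final_price = 30.80 - 15.40 = 15.40
  -> final_price = 15.40
$15.40
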